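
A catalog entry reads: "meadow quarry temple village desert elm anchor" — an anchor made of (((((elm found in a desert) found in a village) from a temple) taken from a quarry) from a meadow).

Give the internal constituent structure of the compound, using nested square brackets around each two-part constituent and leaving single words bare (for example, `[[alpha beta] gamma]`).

Overall it is a kind of anchor; the modifier is "meadow quarry temple village desert elm".
Within "meadow quarry temple village desert elm", the head is "elm" (specifically "quarry temple village desert elm") and the modifier is "meadow".
Within "quarry temple village desert elm", the head is "elm" (specifically "temple village desert elm") and the modifier is "quarry".
Within "temple village desert elm", the head is "elm" (specifically "village desert elm") and the modifier is "temple".
Within "village desert elm", the head is "elm" (specifically "desert elm") and the modifier is "village".
Within "desert elm", the head is "elm" and the modifier is "desert".
Putting it together: [[meadow [quarry [temple [village [desert elm]]]]] anchor].

[[meadow [quarry [temple [village [desert elm]]]]] anchor]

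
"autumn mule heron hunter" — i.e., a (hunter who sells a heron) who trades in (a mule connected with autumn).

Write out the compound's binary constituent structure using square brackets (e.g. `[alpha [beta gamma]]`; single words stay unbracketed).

[[autumn mule] [heron hunter]]

At the top level: head "hunter" (specifically "heron hunter"); modifier "autumn mule".
Within "autumn mule", the head is "mule" and the modifier is "autumn".
Within "heron hunter", the head is "hunter" and the modifier is "heron".
Putting it together: [[autumn mule] [heron hunter]].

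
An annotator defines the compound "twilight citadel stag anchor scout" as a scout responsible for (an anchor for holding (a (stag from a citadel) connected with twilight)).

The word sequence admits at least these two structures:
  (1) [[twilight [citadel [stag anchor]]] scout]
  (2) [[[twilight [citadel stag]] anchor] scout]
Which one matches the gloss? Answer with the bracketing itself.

The paraphrase's head is the "scout" part ("scout"); its modifier is "twilight citadel stag anchor".
That top-level split, carried through the inner groups, gives [[[twilight [citadel stag]] anchor] scout].

[[[twilight [citadel stag]] anchor] scout]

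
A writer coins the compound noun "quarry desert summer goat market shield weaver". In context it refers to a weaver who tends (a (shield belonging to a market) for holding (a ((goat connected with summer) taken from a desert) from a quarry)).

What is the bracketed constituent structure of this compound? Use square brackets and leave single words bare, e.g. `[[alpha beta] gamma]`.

Overall it is a kind of weaver; the modifier is "quarry desert summer goat market shield".
Within "quarry desert summer goat market shield", the head is "shield" (specifically "market shield") and the modifier is "quarry desert summer goat".
Within "quarry desert summer goat", the head is "goat" (specifically "desert summer goat") and the modifier is "quarry".
Within "desert summer goat", the head is "goat" (specifically "summer goat") and the modifier is "desert".
Within "summer goat", the head is "goat" and the modifier is "summer".
Within "market shield", the head is "shield" and the modifier is "market".
Putting it together: [[[quarry [desert [summer goat]]] [market shield]] weaver].

[[[quarry [desert [summer goat]]] [market shield]] weaver]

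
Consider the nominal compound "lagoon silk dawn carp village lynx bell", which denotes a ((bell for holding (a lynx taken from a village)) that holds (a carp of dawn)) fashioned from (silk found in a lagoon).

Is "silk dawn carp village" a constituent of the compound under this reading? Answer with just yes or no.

The top-level split is [lagoon silk] [dawn carp village lynx bell]; the full structure is [[lagoon silk] [[dawn carp] [[village lynx] bell]]].
"silk dawn carp village" straddles a constituent boundary, so it is not a single unit.

no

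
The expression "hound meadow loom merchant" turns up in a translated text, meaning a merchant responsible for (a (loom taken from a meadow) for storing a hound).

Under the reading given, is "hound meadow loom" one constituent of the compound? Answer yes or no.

The paraphrase groups the words so that "hound meadow loom" is one unit: it corresponds to a single parenthesized sub-phrase.
The full structure is [[hound [meadow loom]] merchant], in which [hound meadow loom] is a constituent.

yes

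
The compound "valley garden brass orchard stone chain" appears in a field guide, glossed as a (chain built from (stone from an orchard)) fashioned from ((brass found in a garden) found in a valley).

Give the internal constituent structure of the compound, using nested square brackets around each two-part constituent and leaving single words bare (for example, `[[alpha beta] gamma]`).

At the top level: head "chain" (specifically "orchard stone chain"); modifier "valley garden brass".
"valley garden brass" → head "brass" (specifically "garden brass"), modifier "valley".
"garden brass" → head "brass", modifier "garden".
"orchard stone chain" → head "chain", modifier "orchard stone".
"orchard stone" → head "stone", modifier "orchard".
So the structure is [[valley [garden brass]] [[orchard stone] chain]].

[[valley [garden brass]] [[orchard stone] chain]]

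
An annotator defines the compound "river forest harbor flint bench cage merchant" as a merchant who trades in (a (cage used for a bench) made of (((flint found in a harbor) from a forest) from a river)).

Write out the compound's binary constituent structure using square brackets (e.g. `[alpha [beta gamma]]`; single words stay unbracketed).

[[[river [forest [harbor flint]]] [bench cage]] merchant]

At the top level: head "merchant"; modifier "river forest harbor flint bench cage".
Within "river forest harbor flint bench cage", the head is "cage" (specifically "bench cage") and the modifier is "river forest harbor flint".
Within "river forest harbor flint", the head is "flint" (specifically "forest harbor flint") and the modifier is "river".
Within "forest harbor flint", the head is "flint" (specifically "harbor flint") and the modifier is "forest".
Within "harbor flint", the head is "flint" and the modifier is "harbor".
Within "bench cage", the head is "cage" and the modifier is "bench".
Putting it together: [[[river [forest [harbor flint]]] [bench cage]] merchant].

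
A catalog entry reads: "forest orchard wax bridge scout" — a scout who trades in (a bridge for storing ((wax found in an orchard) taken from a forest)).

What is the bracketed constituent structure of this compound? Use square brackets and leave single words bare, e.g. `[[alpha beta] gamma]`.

The outermost head in the paraphrase is "scout", modified by "forest orchard wax bridge".
Inside "forest orchard wax bridge": head "bridge", modifier "forest orchard wax".
Inside "forest orchard wax": head "wax" (specifically "orchard wax"), modifier "forest".
Inside "orchard wax": head "wax", modifier "orchard".
So the structure is [[[forest [orchard wax]] bridge] scout].

[[[forest [orchard wax]] bridge] scout]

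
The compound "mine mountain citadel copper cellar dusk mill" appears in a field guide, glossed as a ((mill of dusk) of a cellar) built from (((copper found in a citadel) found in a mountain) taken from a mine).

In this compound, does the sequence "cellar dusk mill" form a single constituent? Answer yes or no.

yes

The paraphrase groups the words so that "cellar dusk mill" is one unit: it corresponds to a single parenthesized sub-phrase.
The full structure is [[mine [mountain [citadel copper]]] [cellar [dusk mill]]], in which [cellar dusk mill] is a constituent.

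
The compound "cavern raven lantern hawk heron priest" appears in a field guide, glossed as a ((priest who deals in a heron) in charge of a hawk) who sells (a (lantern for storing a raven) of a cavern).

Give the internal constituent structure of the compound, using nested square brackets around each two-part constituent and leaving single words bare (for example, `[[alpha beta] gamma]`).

[[cavern [raven lantern]] [hawk [heron priest]]]

The outermost head in the paraphrase is "priest" (specifically "hawk heron priest"), modified by "cavern raven lantern".
Within "cavern raven lantern", the head is "lantern" (specifically "raven lantern") and the modifier is "cavern".
Within "raven lantern", the head is "lantern" and the modifier is "raven".
Within "hawk heron priest", the head is "priest" (specifically "heron priest") and the modifier is "hawk".
Within "heron priest", the head is "priest" and the modifier is "heron".
So the structure is [[cavern [raven lantern]] [hawk [heron priest]]].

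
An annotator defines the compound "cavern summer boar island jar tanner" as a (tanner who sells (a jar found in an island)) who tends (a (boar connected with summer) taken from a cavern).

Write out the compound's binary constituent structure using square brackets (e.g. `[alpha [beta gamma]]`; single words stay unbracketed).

At the top level: head "tanner" (specifically "island jar tanner"); modifier "cavern summer boar".
"cavern summer boar" → head "boar" (specifically "summer boar"), modifier "cavern".
"summer boar" → head "boar", modifier "summer".
"island jar tanner" → head "tanner", modifier "island jar".
"island jar" → head "jar", modifier "island".
Assembled: [[cavern [summer boar]] [[island jar] tanner]].

[[cavern [summer boar]] [[island jar] tanner]]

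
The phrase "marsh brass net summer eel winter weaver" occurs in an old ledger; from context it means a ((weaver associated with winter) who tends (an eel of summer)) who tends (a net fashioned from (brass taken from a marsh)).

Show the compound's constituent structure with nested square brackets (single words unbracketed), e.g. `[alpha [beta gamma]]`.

[[[marsh brass] net] [[summer eel] [winter weaver]]]

At the top level: head "weaver" (specifically "summer eel winter weaver"); modifier "marsh brass net".
"marsh brass net" → head "net", modifier "marsh brass".
"marsh brass" → head "brass", modifier "marsh".
"summer eel winter weaver" → head "weaver" (specifically "winter weaver"), modifier "summer eel".
"summer eel" → head "eel", modifier "summer".
"winter weaver" → head "weaver", modifier "winter".
Putting it together: [[[marsh brass] net] [[summer eel] [winter weaver]]].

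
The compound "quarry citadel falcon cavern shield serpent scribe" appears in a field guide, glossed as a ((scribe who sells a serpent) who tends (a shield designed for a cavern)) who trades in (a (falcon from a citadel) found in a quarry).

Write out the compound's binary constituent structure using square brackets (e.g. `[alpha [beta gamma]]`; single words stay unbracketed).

[[quarry [citadel falcon]] [[cavern shield] [serpent scribe]]]

At the top level: head "scribe" (specifically "cavern shield serpent scribe"); modifier "quarry citadel falcon".
Inside "quarry citadel falcon": head "falcon" (specifically "citadel falcon"), modifier "quarry".
Inside "citadel falcon": head "falcon", modifier "citadel".
Inside "cavern shield serpent scribe": head "scribe" (specifically "serpent scribe"), modifier "cavern shield".
Inside "cavern shield": head "shield", modifier "cavern".
Inside "serpent scribe": head "scribe", modifier "serpent".
So the structure is [[quarry [citadel falcon]] [[cavern shield] [serpent scribe]]].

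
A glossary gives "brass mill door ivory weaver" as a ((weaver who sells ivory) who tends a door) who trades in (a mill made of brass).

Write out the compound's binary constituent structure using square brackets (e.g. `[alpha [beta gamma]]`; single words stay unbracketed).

The outermost head in the paraphrase is "weaver" (specifically "door ivory weaver"), modified by "brass mill".
"brass mill" → head "mill", modifier "brass".
"door ivory weaver" → head "weaver" (specifically "ivory weaver"), modifier "door".
"ivory weaver" → head "weaver", modifier "ivory".
So the structure is [[brass mill] [door [ivory weaver]]].

[[brass mill] [door [ivory weaver]]]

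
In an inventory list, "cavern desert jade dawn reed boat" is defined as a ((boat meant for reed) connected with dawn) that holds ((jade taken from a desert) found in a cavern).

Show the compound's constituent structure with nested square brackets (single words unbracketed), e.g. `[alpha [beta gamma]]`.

[[cavern [desert jade]] [dawn [reed boat]]]

The outermost head in the paraphrase is "boat" (specifically "dawn reed boat"), modified by "cavern desert jade".
Within "cavern desert jade", the head is "jade" (specifically "desert jade") and the modifier is "cavern".
Within "desert jade", the head is "jade" and the modifier is "desert".
Within "dawn reed boat", the head is "boat" (specifically "reed boat") and the modifier is "dawn".
Within "reed boat", the head is "boat" and the modifier is "reed".
Putting it together: [[cavern [desert jade]] [dawn [reed boat]]].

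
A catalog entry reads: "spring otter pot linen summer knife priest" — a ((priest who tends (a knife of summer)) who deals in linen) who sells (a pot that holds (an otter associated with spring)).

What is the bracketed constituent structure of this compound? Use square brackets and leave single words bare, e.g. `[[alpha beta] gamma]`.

The outermost head in the paraphrase is "priest" (specifically "linen summer knife priest"), modified by "spring otter pot".
Within "spring otter pot", the head is "pot" and the modifier is "spring otter".
Within "spring otter", the head is "otter" and the modifier is "spring".
Within "linen summer knife priest", the head is "priest" (specifically "summer knife priest") and the modifier is "linen".
Within "summer knife priest", the head is "priest" and the modifier is "summer knife".
Within "summer knife", the head is "knife" and the modifier is "summer".
Putting it together: [[[spring otter] pot] [linen [[summer knife] priest]]].

[[[spring otter] pot] [linen [[summer knife] priest]]]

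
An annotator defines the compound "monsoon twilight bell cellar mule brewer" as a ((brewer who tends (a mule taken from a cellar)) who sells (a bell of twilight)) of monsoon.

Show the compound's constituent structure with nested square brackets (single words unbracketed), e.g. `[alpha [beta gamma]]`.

[monsoon [[twilight bell] [[cellar mule] brewer]]]

The outermost head in the paraphrase is "brewer" (specifically "twilight bell cellar mule brewer"), modified by "monsoon".
"twilight bell cellar mule brewer" → head "brewer" (specifically "cellar mule brewer"), modifier "twilight bell".
"twilight bell" → head "bell", modifier "twilight".
"cellar mule brewer" → head "brewer", modifier "cellar mule".
"cellar mule" → head "mule", modifier "cellar".
Assembled: [monsoon [[twilight bell] [[cellar mule] brewer]]].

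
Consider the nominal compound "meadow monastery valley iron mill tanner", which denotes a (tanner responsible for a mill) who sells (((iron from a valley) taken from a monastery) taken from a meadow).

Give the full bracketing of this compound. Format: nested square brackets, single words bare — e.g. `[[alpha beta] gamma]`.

At the top level: head "tanner" (specifically "mill tanner"); modifier "meadow monastery valley iron".
Within "meadow monastery valley iron", the head is "iron" (specifically "monastery valley iron") and the modifier is "meadow".
Within "monastery valley iron", the head is "iron" (specifically "valley iron") and the modifier is "monastery".
Within "valley iron", the head is "iron" and the modifier is "valley".
Within "mill tanner", the head is "tanner" and the modifier is "mill".
So the structure is [[meadow [monastery [valley iron]]] [mill tanner]].

[[meadow [monastery [valley iron]]] [mill tanner]]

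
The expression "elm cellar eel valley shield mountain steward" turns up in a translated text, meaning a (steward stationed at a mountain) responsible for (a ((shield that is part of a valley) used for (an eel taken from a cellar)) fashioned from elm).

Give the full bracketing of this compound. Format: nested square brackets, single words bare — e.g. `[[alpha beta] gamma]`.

[[elm [[cellar eel] [valley shield]]] [mountain steward]]

The outermost head in the paraphrase is "steward" (specifically "mountain steward"), modified by "elm cellar eel valley shield".
Inside "elm cellar eel valley shield": head "shield" (specifically "cellar eel valley shield"), modifier "elm".
Inside "cellar eel valley shield": head "shield" (specifically "valley shield"), modifier "cellar eel".
Inside "cellar eel": head "eel", modifier "cellar".
Inside "valley shield": head "shield", modifier "valley".
Inside "mountain steward": head "steward", modifier "mountain".
Putting it together: [[elm [[cellar eel] [valley shield]]] [mountain steward]].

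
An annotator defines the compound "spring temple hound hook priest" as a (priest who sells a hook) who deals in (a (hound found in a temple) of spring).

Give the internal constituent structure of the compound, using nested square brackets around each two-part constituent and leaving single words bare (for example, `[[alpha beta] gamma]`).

At the top level: head "priest" (specifically "hook priest"); modifier "spring temple hound".
Inside "spring temple hound": head "hound" (specifically "temple hound"), modifier "spring".
Inside "temple hound": head "hound", modifier "temple".
Inside "hook priest": head "priest", modifier "hook".
So the structure is [[spring [temple hound]] [hook priest]].

[[spring [temple hound]] [hook priest]]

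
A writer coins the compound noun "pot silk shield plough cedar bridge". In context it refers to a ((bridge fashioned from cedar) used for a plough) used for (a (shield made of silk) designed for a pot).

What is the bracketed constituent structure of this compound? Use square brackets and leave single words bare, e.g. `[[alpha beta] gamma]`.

Whole compound: head "bridge" (specifically "plough cedar bridge"), modifier "pot silk shield".
Inside "pot silk shield": head "shield" (specifically "silk shield"), modifier "pot".
Inside "silk shield": head "shield", modifier "silk".
Inside "plough cedar bridge": head "bridge" (specifically "cedar bridge"), modifier "plough".
Inside "cedar bridge": head "bridge", modifier "cedar".
Assembled: [[pot [silk shield]] [plough [cedar bridge]]].

[[pot [silk shield]] [plough [cedar bridge]]]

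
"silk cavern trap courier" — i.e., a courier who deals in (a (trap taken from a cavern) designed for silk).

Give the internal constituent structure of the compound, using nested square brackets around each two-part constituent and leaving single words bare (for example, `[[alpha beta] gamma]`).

[[silk [cavern trap]] courier]

At the top level: head "courier"; modifier "silk cavern trap".
Within "silk cavern trap", the head is "trap" (specifically "cavern trap") and the modifier is "silk".
Within "cavern trap", the head is "trap" and the modifier is "cavern".
So the structure is [[silk [cavern trap]] courier].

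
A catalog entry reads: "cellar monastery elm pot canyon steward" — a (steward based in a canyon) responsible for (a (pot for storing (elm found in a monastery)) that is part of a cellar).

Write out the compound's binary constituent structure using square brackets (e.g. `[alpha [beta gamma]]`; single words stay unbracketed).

The outermost head in the paraphrase is "steward" (specifically "canyon steward"), modified by "cellar monastery elm pot".
"cellar monastery elm pot" → head "pot" (specifically "monastery elm pot"), modifier "cellar".
"monastery elm pot" → head "pot", modifier "monastery elm".
"monastery elm" → head "elm", modifier "monastery".
"canyon steward" → head "steward", modifier "canyon".
Putting it together: [[cellar [[monastery elm] pot]] [canyon steward]].

[[cellar [[monastery elm] pot]] [canyon steward]]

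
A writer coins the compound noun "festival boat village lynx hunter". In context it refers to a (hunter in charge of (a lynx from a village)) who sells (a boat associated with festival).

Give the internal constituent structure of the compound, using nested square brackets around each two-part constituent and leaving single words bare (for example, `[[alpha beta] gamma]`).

[[festival boat] [[village lynx] hunter]]

Overall it is a kind of hunter (specifically "village lynx hunter"); the modifier is "festival boat".
"festival boat" → head "boat", modifier "festival".
"village lynx hunter" → head "hunter", modifier "village lynx".
"village lynx" → head "lynx", modifier "village".
Putting it together: [[festival boat] [[village lynx] hunter]].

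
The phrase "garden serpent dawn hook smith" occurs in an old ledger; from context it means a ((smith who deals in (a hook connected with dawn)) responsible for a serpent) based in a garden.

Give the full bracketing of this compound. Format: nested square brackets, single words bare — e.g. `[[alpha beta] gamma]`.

[garden [serpent [[dawn hook] smith]]]

At the top level: head "smith" (specifically "serpent dawn hook smith"); modifier "garden".
Inside "serpent dawn hook smith": head "smith" (specifically "dawn hook smith"), modifier "serpent".
Inside "dawn hook smith": head "smith", modifier "dawn hook".
Inside "dawn hook": head "hook", modifier "dawn".
So the structure is [garden [serpent [[dawn hook] smith]]].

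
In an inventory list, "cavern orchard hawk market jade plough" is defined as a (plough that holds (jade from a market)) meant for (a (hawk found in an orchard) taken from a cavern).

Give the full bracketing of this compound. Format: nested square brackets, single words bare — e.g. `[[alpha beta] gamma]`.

Whole compound: head "plough" (specifically "market jade plough"), modifier "cavern orchard hawk".
Inside "cavern orchard hawk": head "hawk" (specifically "orchard hawk"), modifier "cavern".
Inside "orchard hawk": head "hawk", modifier "orchard".
Inside "market jade plough": head "plough", modifier "market jade".
Inside "market jade": head "jade", modifier "market".
So the structure is [[cavern [orchard hawk]] [[market jade] plough]].

[[cavern [orchard hawk]] [[market jade] plough]]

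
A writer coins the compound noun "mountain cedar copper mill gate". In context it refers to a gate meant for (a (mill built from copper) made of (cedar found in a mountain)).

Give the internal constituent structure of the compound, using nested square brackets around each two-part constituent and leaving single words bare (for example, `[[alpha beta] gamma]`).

Overall it is a kind of gate; the modifier is "mountain cedar copper mill".
"mountain cedar copper mill" → head "mill" (specifically "copper mill"), modifier "mountain cedar".
"mountain cedar" → head "cedar", modifier "mountain".
"copper mill" → head "mill", modifier "copper".
Assembled: [[[mountain cedar] [copper mill]] gate].

[[[mountain cedar] [copper mill]] gate]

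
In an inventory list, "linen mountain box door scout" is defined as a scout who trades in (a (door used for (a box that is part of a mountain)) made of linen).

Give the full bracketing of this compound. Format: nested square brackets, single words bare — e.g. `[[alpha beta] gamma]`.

[[linen [[mountain box] door]] scout]

The outermost head in the paraphrase is "scout", modified by "linen mountain box door".
"linen mountain box door" → head "door" (specifically "mountain box door"), modifier "linen".
"mountain box door" → head "door", modifier "mountain box".
"mountain box" → head "box", modifier "mountain".
Putting it together: [[linen [[mountain box] door]] scout].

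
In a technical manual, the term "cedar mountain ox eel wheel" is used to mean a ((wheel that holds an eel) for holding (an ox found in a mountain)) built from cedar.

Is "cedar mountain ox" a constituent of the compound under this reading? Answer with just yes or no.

The top-level split is [cedar] [mountain ox eel wheel]; the full structure is [cedar [[mountain ox] [eel wheel]]].
"cedar mountain ox" straddles a constituent boundary, so it is not a single unit.

no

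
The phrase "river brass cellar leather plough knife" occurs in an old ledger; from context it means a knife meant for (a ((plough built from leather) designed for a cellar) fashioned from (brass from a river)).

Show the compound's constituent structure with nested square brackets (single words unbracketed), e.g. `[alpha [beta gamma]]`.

[[[river brass] [cellar [leather plough]]] knife]

Overall it is a kind of knife; the modifier is "river brass cellar leather plough".
"river brass cellar leather plough" → head "plough" (specifically "cellar leather plough"), modifier "river brass".
"river brass" → head "brass", modifier "river".
"cellar leather plough" → head "plough" (specifically "leather plough"), modifier "cellar".
"leather plough" → head "plough", modifier "leather".
So the structure is [[[river brass] [cellar [leather plough]]] knife].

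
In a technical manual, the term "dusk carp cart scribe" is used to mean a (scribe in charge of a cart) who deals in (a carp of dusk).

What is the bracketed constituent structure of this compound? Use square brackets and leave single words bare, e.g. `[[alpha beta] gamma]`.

Overall it is a kind of scribe (specifically "cart scribe"); the modifier is "dusk carp".
Within "dusk carp", the head is "carp" and the modifier is "dusk".
Within "cart scribe", the head is "scribe" and the modifier is "cart".
So the structure is [[dusk carp] [cart scribe]].

[[dusk carp] [cart scribe]]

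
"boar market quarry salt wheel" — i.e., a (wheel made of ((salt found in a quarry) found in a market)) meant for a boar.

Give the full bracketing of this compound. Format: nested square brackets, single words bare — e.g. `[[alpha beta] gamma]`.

[boar [[market [quarry salt]] wheel]]

The outermost head in the paraphrase is "wheel" (specifically "market quarry salt wheel"), modified by "boar".
Within "market quarry salt wheel", the head is "wheel" and the modifier is "market quarry salt".
Within "market quarry salt", the head is "salt" (specifically "quarry salt") and the modifier is "market".
Within "quarry salt", the head is "salt" and the modifier is "quarry".
Putting it together: [boar [[market [quarry salt]] wheel]].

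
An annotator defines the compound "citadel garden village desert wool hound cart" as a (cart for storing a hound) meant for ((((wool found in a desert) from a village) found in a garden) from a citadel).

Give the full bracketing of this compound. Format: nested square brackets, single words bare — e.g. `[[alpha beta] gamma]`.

Whole compound: head "cart" (specifically "hound cart"), modifier "citadel garden village desert wool".
"citadel garden village desert wool" → head "wool" (specifically "garden village desert wool"), modifier "citadel".
"garden village desert wool" → head "wool" (specifically "village desert wool"), modifier "garden".
"village desert wool" → head "wool" (specifically "desert wool"), modifier "village".
"desert wool" → head "wool", modifier "desert".
"hound cart" → head "cart", modifier "hound".
Assembled: [[citadel [garden [village [desert wool]]]] [hound cart]].

[[citadel [garden [village [desert wool]]]] [hound cart]]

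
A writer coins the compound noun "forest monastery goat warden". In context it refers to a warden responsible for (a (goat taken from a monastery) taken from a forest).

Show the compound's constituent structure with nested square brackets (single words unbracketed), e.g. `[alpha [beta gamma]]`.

The outermost head in the paraphrase is "warden", modified by "forest monastery goat".
Inside "forest monastery goat": head "goat" (specifically "monastery goat"), modifier "forest".
Inside "monastery goat": head "goat", modifier "monastery".
So the structure is [[forest [monastery goat]] warden].

[[forest [monastery goat]] warden]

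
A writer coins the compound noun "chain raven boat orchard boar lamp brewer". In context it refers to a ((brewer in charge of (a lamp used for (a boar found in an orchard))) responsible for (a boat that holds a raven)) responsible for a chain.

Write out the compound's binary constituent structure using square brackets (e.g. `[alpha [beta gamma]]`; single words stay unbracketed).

[chain [[raven boat] [[[orchard boar] lamp] brewer]]]

At the top level: head "brewer" (specifically "raven boat orchard boar lamp brewer"); modifier "chain".
"raven boat orchard boar lamp brewer" → head "brewer" (specifically "orchard boar lamp brewer"), modifier "raven boat".
"raven boat" → head "boat", modifier "raven".
"orchard boar lamp brewer" → head "brewer", modifier "orchard boar lamp".
"orchard boar lamp" → head "lamp", modifier "orchard boar".
"orchard boar" → head "boar", modifier "orchard".
Assembled: [chain [[raven boat] [[[orchard boar] lamp] brewer]]].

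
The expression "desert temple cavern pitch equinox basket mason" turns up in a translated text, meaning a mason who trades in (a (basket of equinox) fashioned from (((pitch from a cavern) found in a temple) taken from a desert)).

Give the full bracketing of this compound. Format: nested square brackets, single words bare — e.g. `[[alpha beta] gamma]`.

[[[desert [temple [cavern pitch]]] [equinox basket]] mason]

Overall it is a kind of mason; the modifier is "desert temple cavern pitch equinox basket".
Inside "desert temple cavern pitch equinox basket": head "basket" (specifically "equinox basket"), modifier "desert temple cavern pitch".
Inside "desert temple cavern pitch": head "pitch" (specifically "temple cavern pitch"), modifier "desert".
Inside "temple cavern pitch": head "pitch" (specifically "cavern pitch"), modifier "temple".
Inside "cavern pitch": head "pitch", modifier "cavern".
Inside "equinox basket": head "basket", modifier "equinox".
So the structure is [[[desert [temple [cavern pitch]]] [equinox basket]] mason].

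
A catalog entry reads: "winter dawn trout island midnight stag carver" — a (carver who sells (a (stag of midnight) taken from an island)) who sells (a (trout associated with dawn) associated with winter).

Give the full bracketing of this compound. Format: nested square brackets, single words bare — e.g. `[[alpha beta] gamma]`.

[[winter [dawn trout]] [[island [midnight stag]] carver]]

At the top level: head "carver" (specifically "island midnight stag carver"); modifier "winter dawn trout".
Inside "winter dawn trout": head "trout" (specifically "dawn trout"), modifier "winter".
Inside "dawn trout": head "trout", modifier "dawn".
Inside "island midnight stag carver": head "carver", modifier "island midnight stag".
Inside "island midnight stag": head "stag" (specifically "midnight stag"), modifier "island".
Inside "midnight stag": head "stag", modifier "midnight".
Assembled: [[winter [dawn trout]] [[island [midnight stag]] carver]].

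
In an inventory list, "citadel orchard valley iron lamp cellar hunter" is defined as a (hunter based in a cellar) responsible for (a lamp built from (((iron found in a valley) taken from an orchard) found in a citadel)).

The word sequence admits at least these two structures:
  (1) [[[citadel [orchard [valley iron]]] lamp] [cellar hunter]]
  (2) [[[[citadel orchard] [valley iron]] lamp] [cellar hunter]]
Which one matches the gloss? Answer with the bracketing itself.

The paraphrase's head is the "hunter" part ("cellar hunter"); its modifier is "citadel orchard valley iron lamp".
That top-level split, carried through the inner groups, gives [[[citadel [orchard [valley iron]]] lamp] [cellar hunter]].

[[[citadel [orchard [valley iron]]] lamp] [cellar hunter]]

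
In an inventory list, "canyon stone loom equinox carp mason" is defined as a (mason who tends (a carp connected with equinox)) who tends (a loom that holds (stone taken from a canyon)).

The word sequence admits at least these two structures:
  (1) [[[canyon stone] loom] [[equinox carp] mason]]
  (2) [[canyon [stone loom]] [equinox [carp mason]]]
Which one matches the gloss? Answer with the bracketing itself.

The paraphrase's head is the "mason" part ("equinox carp mason"); its modifier is "canyon stone loom".
That top-level split, carried through the inner groups, gives [[[canyon stone] loom] [[equinox carp] mason]].

[[[canyon stone] loom] [[equinox carp] mason]]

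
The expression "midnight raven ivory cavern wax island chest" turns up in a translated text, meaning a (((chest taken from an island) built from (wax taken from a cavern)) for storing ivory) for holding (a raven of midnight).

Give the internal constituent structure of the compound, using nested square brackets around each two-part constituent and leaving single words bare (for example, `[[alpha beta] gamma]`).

[[midnight raven] [ivory [[cavern wax] [island chest]]]]

The outermost head in the paraphrase is "chest" (specifically "ivory cavern wax island chest"), modified by "midnight raven".
Within "midnight raven", the head is "raven" and the modifier is "midnight".
Within "ivory cavern wax island chest", the head is "chest" (specifically "cavern wax island chest") and the modifier is "ivory".
Within "cavern wax island chest", the head is "chest" (specifically "island chest") and the modifier is "cavern wax".
Within "cavern wax", the head is "wax" and the modifier is "cavern".
Within "island chest", the head is "chest" and the modifier is "island".
Assembled: [[midnight raven] [ivory [[cavern wax] [island chest]]]].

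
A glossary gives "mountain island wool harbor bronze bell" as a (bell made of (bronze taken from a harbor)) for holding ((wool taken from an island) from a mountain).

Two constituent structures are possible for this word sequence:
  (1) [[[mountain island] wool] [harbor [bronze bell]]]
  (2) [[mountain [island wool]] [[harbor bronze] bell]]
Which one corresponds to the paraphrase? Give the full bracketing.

[[mountain [island wool]] [[harbor bronze] bell]]

The paraphrase's head is the "bell" part ("harbor bronze bell"); its modifier is "mountain island wool".
That top-level split, carried through the inner groups, gives [[mountain [island wool]] [[harbor bronze] bell]].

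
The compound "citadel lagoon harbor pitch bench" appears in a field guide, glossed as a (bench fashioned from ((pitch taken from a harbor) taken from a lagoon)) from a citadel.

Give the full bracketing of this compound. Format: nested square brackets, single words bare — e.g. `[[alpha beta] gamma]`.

[citadel [[lagoon [harbor pitch]] bench]]

Whole compound: head "bench" (specifically "lagoon harbor pitch bench"), modifier "citadel".
"lagoon harbor pitch bench" → head "bench", modifier "lagoon harbor pitch".
"lagoon harbor pitch" → head "pitch" (specifically "harbor pitch"), modifier "lagoon".
"harbor pitch" → head "pitch", modifier "harbor".
Assembled: [citadel [[lagoon [harbor pitch]] bench]].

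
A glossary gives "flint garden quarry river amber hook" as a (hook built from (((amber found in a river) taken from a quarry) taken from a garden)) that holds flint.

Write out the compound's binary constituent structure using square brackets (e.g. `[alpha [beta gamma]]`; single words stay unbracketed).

At the top level: head "hook" (specifically "garden quarry river amber hook"); modifier "flint".
Inside "garden quarry river amber hook": head "hook", modifier "garden quarry river amber".
Inside "garden quarry river amber": head "amber" (specifically "quarry river amber"), modifier "garden".
Inside "quarry river amber": head "amber" (specifically "river amber"), modifier "quarry".
Inside "river amber": head "amber", modifier "river".
So the structure is [flint [[garden [quarry [river amber]]] hook]].

[flint [[garden [quarry [river amber]]] hook]]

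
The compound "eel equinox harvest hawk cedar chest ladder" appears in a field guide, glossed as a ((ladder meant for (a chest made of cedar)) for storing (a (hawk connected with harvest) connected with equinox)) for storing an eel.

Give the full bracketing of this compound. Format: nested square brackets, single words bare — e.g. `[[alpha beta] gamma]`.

[eel [[equinox [harvest hawk]] [[cedar chest] ladder]]]

Overall it is a kind of ladder (specifically "equinox harvest hawk cedar chest ladder"); the modifier is "eel".
Inside "equinox harvest hawk cedar chest ladder": head "ladder" (specifically "cedar chest ladder"), modifier "equinox harvest hawk".
Inside "equinox harvest hawk": head "hawk" (specifically "harvest hawk"), modifier "equinox".
Inside "harvest hawk": head "hawk", modifier "harvest".
Inside "cedar chest ladder": head "ladder", modifier "cedar chest".
Inside "cedar chest": head "chest", modifier "cedar".
Assembled: [eel [[equinox [harvest hawk]] [[cedar chest] ladder]]].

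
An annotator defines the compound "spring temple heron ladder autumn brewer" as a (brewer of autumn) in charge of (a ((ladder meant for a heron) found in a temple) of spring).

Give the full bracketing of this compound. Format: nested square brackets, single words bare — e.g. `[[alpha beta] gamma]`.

Overall it is a kind of brewer (specifically "autumn brewer"); the modifier is "spring temple heron ladder".
"spring temple heron ladder" → head "ladder" (specifically "temple heron ladder"), modifier "spring".
"temple heron ladder" → head "ladder" (specifically "heron ladder"), modifier "temple".
"heron ladder" → head "ladder", modifier "heron".
"autumn brewer" → head "brewer", modifier "autumn".
Assembled: [[spring [temple [heron ladder]]] [autumn brewer]].

[[spring [temple [heron ladder]]] [autumn brewer]]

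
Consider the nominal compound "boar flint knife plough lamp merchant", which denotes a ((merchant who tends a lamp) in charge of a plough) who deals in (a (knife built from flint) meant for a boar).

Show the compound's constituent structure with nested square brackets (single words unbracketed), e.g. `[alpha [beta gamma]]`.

The outermost head in the paraphrase is "merchant" (specifically "plough lamp merchant"), modified by "boar flint knife".
"boar flint knife" → head "knife" (specifically "flint knife"), modifier "boar".
"flint knife" → head "knife", modifier "flint".
"plough lamp merchant" → head "merchant" (specifically "lamp merchant"), modifier "plough".
"lamp merchant" → head "merchant", modifier "lamp".
Assembled: [[boar [flint knife]] [plough [lamp merchant]]].

[[boar [flint knife]] [plough [lamp merchant]]]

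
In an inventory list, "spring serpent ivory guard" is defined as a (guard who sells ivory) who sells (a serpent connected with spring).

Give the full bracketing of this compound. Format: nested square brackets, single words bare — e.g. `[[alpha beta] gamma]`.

[[spring serpent] [ivory guard]]

At the top level: head "guard" (specifically "ivory guard"); modifier "spring serpent".
Inside "spring serpent": head "serpent", modifier "spring".
Inside "ivory guard": head "guard", modifier "ivory".
Putting it together: [[spring serpent] [ivory guard]].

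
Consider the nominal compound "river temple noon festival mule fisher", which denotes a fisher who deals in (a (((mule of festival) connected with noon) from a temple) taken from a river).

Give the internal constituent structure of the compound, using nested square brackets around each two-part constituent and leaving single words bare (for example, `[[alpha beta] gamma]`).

[[river [temple [noon [festival mule]]]] fisher]

At the top level: head "fisher"; modifier "river temple noon festival mule".
Within "river temple noon festival mule", the head is "mule" (specifically "temple noon festival mule") and the modifier is "river".
Within "temple noon festival mule", the head is "mule" (specifically "noon festival mule") and the modifier is "temple".
Within "noon festival mule", the head is "mule" (specifically "festival mule") and the modifier is "noon".
Within "festival mule", the head is "mule" and the modifier is "festival".
Putting it together: [[river [temple [noon [festival mule]]]] fisher].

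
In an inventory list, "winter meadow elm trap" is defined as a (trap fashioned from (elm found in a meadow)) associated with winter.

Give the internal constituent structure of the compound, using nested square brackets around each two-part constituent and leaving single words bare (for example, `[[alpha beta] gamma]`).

[winter [[meadow elm] trap]]

At the top level: head "trap" (specifically "meadow elm trap"); modifier "winter".
"meadow elm trap" → head "trap", modifier "meadow elm".
"meadow elm" → head "elm", modifier "meadow".
Putting it together: [winter [[meadow elm] trap]].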